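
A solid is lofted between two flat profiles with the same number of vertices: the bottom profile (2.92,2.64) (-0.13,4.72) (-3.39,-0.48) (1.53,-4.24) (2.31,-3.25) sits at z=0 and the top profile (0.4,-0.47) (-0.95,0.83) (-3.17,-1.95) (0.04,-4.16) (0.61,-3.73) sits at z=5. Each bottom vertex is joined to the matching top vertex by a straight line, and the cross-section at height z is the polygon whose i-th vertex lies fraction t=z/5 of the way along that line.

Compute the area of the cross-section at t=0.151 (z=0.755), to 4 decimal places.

Area at t=0.151: 28.7217

Cross-section at t=0.151: each vertex is (1-t)·p0[i] + t·p1[i].
  v1: (1-0.151)·(2.92,2.64) + 0.151·(0.4,-0.47) = (2.5395,2.1704)
  v2: (1-0.151)·(-0.13,4.72) + 0.151·(-0.95,0.83) = (-0.2538,4.1326)
  v3: (1-0.151)·(-3.39,-0.48) + 0.151·(-3.17,-1.95) = (-3.3568,-0.7020)
  v4: (1-0.151)·(1.53,-4.24) + 0.151·(0.04,-4.16) = (1.3050,-4.2279)
  v5: (1-0.151)·(2.31,-3.25) + 0.151·(0.61,-3.73) = (2.0533,-3.3225)
Shoelace sum Σ(x_i·y_{i+1} − x_{i+1}·y_i):
  i=1: 2.5395·4.1326 − -0.2538·2.1704 = +11.0456 (running +11.0456)
  i=2: -0.2538·-0.7020 − -3.3568·4.1326 = +14.0504 (running +25.0960)
  i=3: -3.3568·-4.2279 − 1.3050·-0.7020 = +15.1083 (running +40.2043)
  i=4: 1.3050·-3.3225 − 2.0533·-4.2279 = +4.3453 (running +44.5496)
  i=5: 2.0533·2.1704 − 2.5395·-3.3225 = +12.8938 (running +57.4434)
Area = |Σ|/2 = |57.4434|/2 = 28.7217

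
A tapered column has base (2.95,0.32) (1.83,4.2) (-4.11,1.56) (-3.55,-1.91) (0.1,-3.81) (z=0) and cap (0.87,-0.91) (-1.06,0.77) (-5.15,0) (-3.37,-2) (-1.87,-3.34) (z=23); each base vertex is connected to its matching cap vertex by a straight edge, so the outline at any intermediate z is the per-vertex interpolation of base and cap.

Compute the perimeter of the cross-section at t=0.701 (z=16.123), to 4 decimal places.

Cross-section at t=0.701: each vertex is (1-t)·p0[i] + t·p1[i].
  v1: (1-0.701)·(2.95,0.32) + 0.701·(0.87,-0.91) = (1.4919,-0.5422)
  v2: (1-0.701)·(1.83,4.2) + 0.701·(-1.06,0.77) = (-0.1959,1.7956)
  v3: (1-0.701)·(-4.11,1.56) + 0.701·(-5.15,0) = (-4.8390,0.4664)
  v4: (1-0.701)·(-3.55,-1.91) + 0.701·(-3.37,-2) = (-3.4238,-1.9731)
  v5: (1-0.701)·(0.1,-3.81) + 0.701·(-1.87,-3.34) = (-1.2810,-3.4805)
Perimeter = Σ |v_{i+1} − v_i|:
  edge 1→2: √(-1.6878² + 2.3378²) = 2.8834 (running 2.8834)
  edge 2→3: √(-4.6432² + -1.3291²) = 4.8296 (running 7.7130)
  edge 3→4: √(1.4152² + -2.4395²) = 2.8203 (running 10.5334)
  edge 4→5: √(2.1429² + -1.5074²) = 2.6200 (running 13.1533)
  edge 5→1: √(2.7729² + 2.9383²) = 4.0401 (running 17.1934)
Perimeter = 17.1934

Perimeter at t=0.701: 17.1934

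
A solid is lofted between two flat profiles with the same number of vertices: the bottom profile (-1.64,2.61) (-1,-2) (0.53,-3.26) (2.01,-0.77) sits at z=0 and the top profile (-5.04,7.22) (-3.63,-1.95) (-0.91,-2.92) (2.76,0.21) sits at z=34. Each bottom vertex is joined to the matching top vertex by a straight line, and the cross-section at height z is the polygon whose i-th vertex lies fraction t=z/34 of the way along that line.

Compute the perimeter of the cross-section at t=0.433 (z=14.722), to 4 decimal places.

Perimeter at t=0.433: 20.0377

Cross-section at t=0.433: each vertex is (1-t)·p0[i] + t·p1[i].
  v1: (1-0.433)·(-1.64,2.61) + 0.433·(-5.04,7.22) = (-3.1122,4.6061)
  v2: (1-0.433)·(-1,-2) + 0.433·(-3.63,-1.95) = (-2.1388,-1.9783)
  v3: (1-0.433)·(0.53,-3.26) + 0.433·(-0.91,-2.92) = (-0.0935,-3.1128)
  v4: (1-0.433)·(2.01,-0.77) + 0.433·(2.76,0.21) = (2.3347,-0.3457)
Perimeter = Σ |v_{i+1} − v_i|:
  edge 1→2: √(0.9734² + -6.5845²) = 6.6560 (running 6.6560)
  edge 2→3: √(2.0453² + -1.1344²) = 2.3388 (running 8.9949)
  edge 3→4: √(2.4283² + 2.7671²) = 3.6815 (running 12.6764)
  edge 4→1: √(-5.4469² + 4.9518²) = 7.3614 (running 20.0377)
Perimeter = 20.0377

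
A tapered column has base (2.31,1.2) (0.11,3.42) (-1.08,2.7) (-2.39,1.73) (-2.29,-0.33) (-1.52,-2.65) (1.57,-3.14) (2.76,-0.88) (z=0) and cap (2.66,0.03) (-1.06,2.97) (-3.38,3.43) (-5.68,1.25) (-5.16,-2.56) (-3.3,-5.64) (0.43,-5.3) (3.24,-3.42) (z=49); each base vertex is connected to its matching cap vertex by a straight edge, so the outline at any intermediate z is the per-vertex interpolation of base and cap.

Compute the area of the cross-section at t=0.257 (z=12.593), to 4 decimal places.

Area at t=0.257: 31.3611

Cross-section at t=0.257: each vertex is (1-t)·p0[i] + t·p1[i].
  v1: (1-0.257)·(2.31,1.2) + 0.257·(2.66,0.03) = (2.4000,0.8993)
  v2: (1-0.257)·(0.11,3.42) + 0.257·(-1.06,2.97) = (-0.1907,3.3043)
  v3: (1-0.257)·(-1.08,2.7) + 0.257·(-3.38,3.43) = (-1.6711,2.8876)
  v4: (1-0.257)·(-2.39,1.73) + 0.257·(-5.68,1.25) = (-3.2355,1.6066)
  v5: (1-0.257)·(-2.29,-0.33) + 0.257·(-5.16,-2.56) = (-3.0276,-0.9031)
  v6: (1-0.257)·(-1.52,-2.65) + 0.257·(-3.3,-5.64) = (-1.9775,-3.4184)
  v7: (1-0.257)·(1.57,-3.14) + 0.257·(0.43,-5.3) = (1.2770,-3.6951)
  v8: (1-0.257)·(2.76,-0.88) + 0.257·(3.24,-3.42) = (2.8834,-1.5328)
Shoelace sum Σ(x_i·y_{i+1} − x_{i+1}·y_i):
  i=1: 2.4000·3.3043 − -0.1907·0.8993 = +8.1018 (running +8.1018)
  i=2: -0.1907·2.8876 − -1.6711·3.3043 = +4.9713 (running +13.0730)
  i=3: -1.6711·1.6066 − -3.2355·2.8876 = +6.6581 (running +19.7311)
  i=4: -3.2355·-0.9031 − -3.0276·1.6066 = +7.7863 (running +27.5174)
  i=5: -3.0276·-3.4184 − -1.9775·-0.9031 = +8.5637 (running +36.0811)
  i=6: -1.9775·-3.6951 − 1.2770·-3.4184 = +11.6724 (running +47.7535)
  i=7: 1.2770·-1.5328 − 2.8834·-3.6951 = +8.6970 (running +56.4505)
  i=8: 2.8834·0.8993 − 2.4000·-1.5328 = +6.2716 (running +62.7221)
Area = |Σ|/2 = |62.7221|/2 = 31.3611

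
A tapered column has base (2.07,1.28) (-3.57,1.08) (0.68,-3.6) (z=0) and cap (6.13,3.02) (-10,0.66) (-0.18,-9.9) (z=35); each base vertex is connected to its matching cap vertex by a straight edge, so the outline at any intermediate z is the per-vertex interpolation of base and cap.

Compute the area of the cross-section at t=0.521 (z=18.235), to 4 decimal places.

Cross-section at t=0.521: each vertex is (1-t)·p0[i] + t·p1[i].
  v1: (1-0.521)·(2.07,1.28) + 0.521·(6.13,3.02) = (4.1853,2.1865)
  v2: (1-0.521)·(-3.57,1.08) + 0.521·(-10,0.66) = (-6.9200,0.8612)
  v3: (1-0.521)·(0.68,-3.6) + 0.521·(-0.18,-9.9) = (0.2319,-6.8823)
Shoelace sum Σ(x_i·y_{i+1} − x_{i+1}·y_i):
  i=1: 4.1853·0.8612 − -6.9200·2.1865 = +18.7352 (running +18.7352)
  i=2: -6.9200·-6.8823 − 0.2319·0.8612 = +47.4260 (running +66.1612)
  i=3: 0.2319·2.1865 − 4.1853·-6.8823 = +29.3114 (running +95.4725)
Area = |Σ|/2 = |95.4725|/2 = 47.7363

Area at t=0.521: 47.7363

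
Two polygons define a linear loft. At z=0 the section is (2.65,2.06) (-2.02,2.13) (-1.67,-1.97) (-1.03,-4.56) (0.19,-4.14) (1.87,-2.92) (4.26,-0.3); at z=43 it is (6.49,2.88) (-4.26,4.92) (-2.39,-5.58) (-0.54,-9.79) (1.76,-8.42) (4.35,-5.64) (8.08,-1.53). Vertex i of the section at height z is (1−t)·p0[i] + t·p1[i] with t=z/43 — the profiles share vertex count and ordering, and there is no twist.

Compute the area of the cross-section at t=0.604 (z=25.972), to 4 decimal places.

Cross-section at t=0.604: each vertex is (1-t)·p0[i] + t·p1[i].
  v1: (1-0.604)·(2.65,2.06) + 0.604·(6.49,2.88) = (4.9694,2.5553)
  v2: (1-0.604)·(-2.02,2.13) + 0.604·(-4.26,4.92) = (-3.3730,3.8152)
  v3: (1-0.604)·(-1.67,-1.97) + 0.604·(-2.39,-5.58) = (-2.1049,-4.1504)
  v4: (1-0.604)·(-1.03,-4.56) + 0.604·(-0.54,-9.79) = (-0.7340,-7.7189)
  v5: (1-0.604)·(0.19,-4.14) + 0.604·(1.76,-8.42) = (1.1383,-6.7251)
  v6: (1-0.604)·(1.87,-2.92) + 0.604·(4.35,-5.64) = (3.3679,-4.5629)
  v7: (1-0.604)·(4.26,-0.3) + 0.604·(8.08,-1.53) = (6.5673,-1.0429)
Shoelace sum Σ(x_i·y_{i+1} − x_{i+1}·y_i):
  i=1: 4.9694·3.8152 − -3.3730·2.5553 = +27.5778 (running +27.5778)
  i=2: -3.3730·-4.1504 − -2.1049·3.8152 = +22.0297 (running +49.6075)
  i=3: -2.1049·-7.7189 − -0.7340·-4.1504 = +13.2008 (running +62.8083)
  i=4: -0.7340·-6.7251 − 1.1383·-7.7189 = +13.7228 (running +76.5311)
  i=5: 1.1383·-4.5629 − 3.3679·-6.7251 = +17.4558 (running +93.9869)
  i=6: 3.3679·-1.0429 − 6.5673·-4.5629 = +26.4532 (running +120.4402)
  i=7: 6.5673·2.5553 − 4.9694·-1.0429 = +21.9639 (running +142.4040)
Area = |Σ|/2 = |142.4040|/2 = 71.2020

Area at t=0.604: 71.2020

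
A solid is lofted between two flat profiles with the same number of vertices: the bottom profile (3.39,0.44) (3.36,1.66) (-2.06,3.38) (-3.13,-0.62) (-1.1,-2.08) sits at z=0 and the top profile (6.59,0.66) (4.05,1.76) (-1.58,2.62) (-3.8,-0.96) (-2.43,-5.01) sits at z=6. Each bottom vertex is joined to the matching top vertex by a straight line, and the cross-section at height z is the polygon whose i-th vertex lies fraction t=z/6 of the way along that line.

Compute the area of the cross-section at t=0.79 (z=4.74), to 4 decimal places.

Cross-section at t=0.79: each vertex is (1-t)·p0[i] + t·p1[i].
  v1: (1-0.79)·(3.39,0.44) + 0.79·(6.59,0.66) = (5.9180,0.6138)
  v2: (1-0.79)·(3.36,1.66) + 0.79·(4.05,1.76) = (3.9051,1.7390)
  v3: (1-0.79)·(-2.06,3.38) + 0.79·(-1.58,2.62) = (-1.6808,2.7796)
  v4: (1-0.79)·(-3.13,-0.62) + 0.79·(-3.8,-0.96) = (-3.6593,-0.8886)
  v5: (1-0.79)·(-1.1,-2.08) + 0.79·(-2.43,-5.01) = (-2.1507,-4.3947)
Shoelace sum Σ(x_i·y_{i+1} − x_{i+1}·y_i):
  i=1: 5.9180·1.7390 − 3.9051·0.6138 = +7.8945 (running +7.8945)
  i=2: 3.9051·2.7796 − -1.6808·1.7390 = +13.7775 (running +21.6720)
  i=3: -1.6808·-0.8886 − -3.6593·2.7796 = +11.6649 (running +33.3369)
  i=4: -3.6593·-4.3947 − -2.1507·-0.8886 = +14.1704 (running +47.5073)
  i=5: -2.1507·0.6138 − 5.9180·-4.3947 = +24.6877 (running +72.1951)
Area = |Σ|/2 = |72.1951|/2 = 36.0975

Area at t=0.79: 36.0975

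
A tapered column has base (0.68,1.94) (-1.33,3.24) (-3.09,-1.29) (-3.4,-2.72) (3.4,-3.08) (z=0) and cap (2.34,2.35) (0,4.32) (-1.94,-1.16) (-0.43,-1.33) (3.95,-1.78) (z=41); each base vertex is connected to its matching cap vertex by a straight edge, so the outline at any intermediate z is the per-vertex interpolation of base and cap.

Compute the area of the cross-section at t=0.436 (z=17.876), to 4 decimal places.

Cross-section at t=0.436: each vertex is (1-t)·p0[i] + t·p1[i].
  v1: (1-0.436)·(0.68,1.94) + 0.436·(2.34,2.35) = (1.4038,2.1188)
  v2: (1-0.436)·(-1.33,3.24) + 0.436·(0,4.32) = (-0.7501,3.7109)
  v3: (1-0.436)·(-3.09,-1.29) + 0.436·(-1.94,-1.16) = (-2.5886,-1.2333)
  v4: (1-0.436)·(-3.4,-2.72) + 0.436·(-0.43,-1.33) = (-2.1051,-2.1140)
  v5: (1-0.436)·(3.4,-3.08) + 0.436·(3.95,-1.78) = (3.6398,-2.5132)
Shoelace sum Σ(x_i·y_{i+1} − x_{i+1}·y_i):
  i=1: 1.4038·3.7109 − -0.7501·2.1188 = +6.7985 (running +6.7985)
  i=2: -0.7501·-1.2333 − -2.5886·3.7109 = +10.5311 (running +17.3296)
  i=3: -2.5886·-2.1140 − -2.1051·-1.2333 = +2.8760 (running +20.2056)
  i=4: -2.1051·-2.5132 − 3.6398·-2.1140 = +12.9849 (running +33.1905)
  i=5: 3.6398·2.1188 − 1.4038·-2.5132 = +11.2398 (running +44.4303)
Area = |Σ|/2 = |44.4303|/2 = 22.2151

Area at t=0.436: 22.2151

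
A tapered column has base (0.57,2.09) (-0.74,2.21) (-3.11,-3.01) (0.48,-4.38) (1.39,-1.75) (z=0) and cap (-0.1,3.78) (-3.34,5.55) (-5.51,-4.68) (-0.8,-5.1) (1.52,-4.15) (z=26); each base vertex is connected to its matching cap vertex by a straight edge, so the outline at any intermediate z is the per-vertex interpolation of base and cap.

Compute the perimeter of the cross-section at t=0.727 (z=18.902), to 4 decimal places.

Perimeter at t=0.727: 25.9601

Cross-section at t=0.727: each vertex is (1-t)·p0[i] + t·p1[i].
  v1: (1-0.727)·(0.57,2.09) + 0.727·(-0.1,3.78) = (0.0829,3.3186)
  v2: (1-0.727)·(-0.74,2.21) + 0.727·(-3.34,5.55) = (-2.6302,4.6382)
  v3: (1-0.727)·(-3.11,-3.01) + 0.727·(-5.51,-4.68) = (-4.8548,-4.2241)
  v4: (1-0.727)·(0.48,-4.38) + 0.727·(-0.8,-5.1) = (-0.4506,-4.9034)
  v5: (1-0.727)·(1.39,-1.75) + 0.727·(1.52,-4.15) = (1.4845,-3.4948)
Perimeter = Σ |v_{i+1} − v_i|:
  edge 1→2: √(-2.7131² + 1.3195²) = 3.0170 (running 3.0170)
  edge 2→3: √(-2.2246² + -8.8623²) = 9.1372 (running 12.1542)
  edge 3→4: √(4.4042² + -0.6794²) = 4.4563 (running 16.6105)
  edge 4→5: √(1.9351² + 1.4086²) = 2.3935 (running 19.0040)
  edge 5→1: √(-1.4016² + 6.8134²) = 6.9561 (running 25.9601)
Perimeter = 25.9601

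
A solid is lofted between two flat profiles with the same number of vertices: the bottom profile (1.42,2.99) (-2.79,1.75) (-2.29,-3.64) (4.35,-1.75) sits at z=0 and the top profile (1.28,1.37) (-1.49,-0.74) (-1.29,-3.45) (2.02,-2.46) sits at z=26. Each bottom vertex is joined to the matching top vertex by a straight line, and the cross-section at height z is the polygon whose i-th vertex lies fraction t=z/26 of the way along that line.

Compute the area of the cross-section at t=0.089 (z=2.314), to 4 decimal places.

Cross-section at t=0.089: each vertex is (1-t)·p0[i] + t·p1[i].
  v1: (1-0.089)·(1.42,2.99) + 0.089·(1.28,1.37) = (1.4075,2.8458)
  v2: (1-0.089)·(-2.79,1.75) + 0.089·(-1.49,-0.74) = (-2.6743,1.5284)
  v3: (1-0.089)·(-2.29,-3.64) + 0.089·(-1.29,-3.45) = (-2.2010,-3.6231)
  v4: (1-0.089)·(4.35,-1.75) + 0.089·(2.02,-2.46) = (4.1426,-1.8132)
Shoelace sum Σ(x_i·y_{i+1} − x_{i+1}·y_i):
  i=1: 1.4075·1.5284 − -2.6743·2.8458 = +9.7618 (running +9.7618)
  i=2: -2.6743·-3.6231 − -2.2010·1.5284 = +13.0532 (running +22.8151)
  i=3: -2.2010·-1.8132 − 4.1426·-3.6231 = +19.0000 (running +41.8150)
  i=4: 4.1426·2.8458 − 1.4075·-1.8132 = +14.3413 (running +56.1563)
Area = |Σ|/2 = |56.1563|/2 = 28.0782

Area at t=0.089: 28.0782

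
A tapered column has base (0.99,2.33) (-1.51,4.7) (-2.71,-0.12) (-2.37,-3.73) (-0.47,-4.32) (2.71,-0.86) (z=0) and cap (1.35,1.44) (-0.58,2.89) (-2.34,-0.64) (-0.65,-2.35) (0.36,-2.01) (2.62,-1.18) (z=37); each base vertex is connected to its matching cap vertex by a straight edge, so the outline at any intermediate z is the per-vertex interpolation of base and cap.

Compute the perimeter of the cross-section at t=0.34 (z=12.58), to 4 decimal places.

Cross-section at t=0.34: each vertex is (1-t)·p0[i] + t·p1[i].
  v1: (1-0.34)·(0.99,2.33) + 0.34·(1.35,1.44) = (1.1124,2.0274)
  v2: (1-0.34)·(-1.51,4.7) + 0.34·(-0.58,2.89) = (-1.1938,4.0846)
  v3: (1-0.34)·(-2.71,-0.12) + 0.34·(-2.34,-0.64) = (-2.5842,-0.2968)
  v4: (1-0.34)·(-2.37,-3.73) + 0.34·(-0.65,-2.35) = (-1.7852,-3.2608)
  v5: (1-0.34)·(-0.47,-4.32) + 0.34·(0.36,-2.01) = (-0.1878,-3.5346)
  v6: (1-0.34)·(2.71,-0.86) + 0.34·(2.62,-1.18) = (2.6794,-0.9688)
Perimeter = Σ |v_{i+1} − v_i|:
  edge 1→2: √(-2.3062² + 2.0572²) = 3.0904 (running 3.0904)
  edge 2→3: √(-1.3904² + -4.3814²) = 4.5967 (running 7.6871)
  edge 3→4: √(0.7990² + -2.9640²) = 3.0698 (running 10.7569)
  edge 4→5: √(1.5974² + -0.2738²) = 1.6207 (running 12.3776)
  edge 5→6: √(2.8672² + 2.5658²) = 3.8476 (running 16.2253)
  edge 6→1: √(-1.5670² + 2.9962²) = 3.3812 (running 19.6065)
Perimeter = 19.6065

Perimeter at t=0.34: 19.6065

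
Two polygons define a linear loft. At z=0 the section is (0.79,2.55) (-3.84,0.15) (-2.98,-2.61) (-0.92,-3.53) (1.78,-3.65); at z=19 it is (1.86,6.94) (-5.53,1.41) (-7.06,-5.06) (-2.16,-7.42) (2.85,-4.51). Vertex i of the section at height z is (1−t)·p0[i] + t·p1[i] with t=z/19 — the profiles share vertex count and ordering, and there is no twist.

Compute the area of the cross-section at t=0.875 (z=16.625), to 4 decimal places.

Area at t=0.875: 79.0746

Cross-section at t=0.875: each vertex is (1-t)·p0[i] + t·p1[i].
  v1: (1-0.875)·(0.79,2.55) + 0.875·(1.86,6.94) = (1.7263,6.3913)
  v2: (1-0.875)·(-3.84,0.15) + 0.875·(-5.53,1.41) = (-5.3187,1.2525)
  v3: (1-0.875)·(-2.98,-2.61) + 0.875·(-7.06,-5.06) = (-6.5500,-4.7537)
  v4: (1-0.875)·(-0.92,-3.53) + 0.875·(-2.16,-7.42) = (-2.0050,-6.9337)
  v5: (1-0.875)·(1.78,-3.65) + 0.875·(2.85,-4.51) = (2.7163,-4.4025)
Shoelace sum Σ(x_i·y_{i+1} − x_{i+1}·y_i):
  i=1: 1.7263·1.2525 − -5.3187·6.3913 = +36.1556 (running +36.1556)
  i=2: -5.3187·-4.7537 − -6.5500·1.2525 = +33.4879 (running +69.6435)
  i=3: -6.5500·-6.9337 − -2.0050·-4.7537 = +35.8848 (running +105.5283)
  i=4: -2.0050·-4.4025 − 2.7163·-6.9337 = +27.6608 (running +133.1891)
  i=5: 2.7163·6.3913 − 1.7263·-4.4025 = +24.9600 (running +158.1491)
Area = |Σ|/2 = |158.1491|/2 = 79.0746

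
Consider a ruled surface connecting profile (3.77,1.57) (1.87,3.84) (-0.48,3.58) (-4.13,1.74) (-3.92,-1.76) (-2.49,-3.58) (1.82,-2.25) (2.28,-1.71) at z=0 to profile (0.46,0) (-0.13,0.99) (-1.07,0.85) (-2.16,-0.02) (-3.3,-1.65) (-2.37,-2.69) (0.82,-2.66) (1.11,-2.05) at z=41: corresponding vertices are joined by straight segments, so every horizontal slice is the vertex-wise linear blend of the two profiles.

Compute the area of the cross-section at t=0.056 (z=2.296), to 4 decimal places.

Area at t=0.056: 38.7785

Cross-section at t=0.056: each vertex is (1-t)·p0[i] + t·p1[i].
  v1: (1-0.056)·(3.77,1.57) + 0.056·(0.46,0) = (3.5846,1.4821)
  v2: (1-0.056)·(1.87,3.84) + 0.056·(-0.13,0.99) = (1.7580,3.6804)
  v3: (1-0.056)·(-0.48,3.58) + 0.056·(-1.07,0.85) = (-0.5130,3.4271)
  v4: (1-0.056)·(-4.13,1.74) + 0.056·(-2.16,-0.02) = (-4.0197,1.6414)
  v5: (1-0.056)·(-3.92,-1.76) + 0.056·(-3.3,-1.65) = (-3.8853,-1.7538)
  v6: (1-0.056)·(-2.49,-3.58) + 0.056·(-2.37,-2.69) = (-2.4833,-3.5302)
  v7: (1-0.056)·(1.82,-2.25) + 0.056·(0.82,-2.66) = (1.7640,-2.2730)
  v8: (1-0.056)·(2.28,-1.71) + 0.056·(1.11,-2.05) = (2.2145,-1.7290)
Shoelace sum Σ(x_i·y_{i+1} − x_{i+1}·y_i):
  i=1: 3.5846·3.6804 − 1.7580·1.4821 = +10.5874 (running +10.5874)
  i=2: 1.7580·3.4271 − -0.5130·3.6804 = +7.9131 (running +18.5005)
  i=3: -0.5130·1.6414 − -4.0197·3.4271 = +12.9338 (running +31.4343)
  i=4: -4.0197·-1.7538 − -3.8853·1.6414 = +13.4273 (running +44.8616)
  i=5: -3.8853·-3.5302 − -2.4833·-1.7538 = +9.3604 (running +54.2220)
  i=6: -2.4833·-2.2730 − 1.7640·-3.5302 = +11.8716 (running +66.0936)
  i=7: 1.7640·-1.7290 − 2.2145·-2.2730 = +1.9834 (running +68.0770)
  i=8: 2.2145·1.4821 − 3.5846·-1.7290 = +9.4800 (running +77.5570)
Area = |Σ|/2 = |77.5570|/2 = 38.7785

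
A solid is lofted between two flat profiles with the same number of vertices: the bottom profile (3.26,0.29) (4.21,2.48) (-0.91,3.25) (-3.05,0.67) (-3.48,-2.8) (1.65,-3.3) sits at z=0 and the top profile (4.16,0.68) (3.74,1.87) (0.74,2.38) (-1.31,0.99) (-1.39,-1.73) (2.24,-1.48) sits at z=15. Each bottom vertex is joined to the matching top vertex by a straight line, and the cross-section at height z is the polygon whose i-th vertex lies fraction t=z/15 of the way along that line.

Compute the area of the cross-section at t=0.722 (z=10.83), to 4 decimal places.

Area at t=0.722: 21.3901

Cross-section at t=0.722: each vertex is (1-t)·p0[i] + t·p1[i].
  v1: (1-0.722)·(3.26,0.29) + 0.722·(4.16,0.68) = (3.9098,0.5716)
  v2: (1-0.722)·(4.21,2.48) + 0.722·(3.74,1.87) = (3.8707,2.0396)
  v3: (1-0.722)·(-0.91,3.25) + 0.722·(0.74,2.38) = (0.2813,2.6219)
  v4: (1-0.722)·(-3.05,0.67) + 0.722·(-1.31,0.99) = (-1.7937,0.9010)
  v5: (1-0.722)·(-3.48,-2.8) + 0.722·(-1.39,-1.73) = (-1.9710,-2.0275)
  v6: (1-0.722)·(1.65,-3.3) + 0.722·(2.24,-1.48) = (2.0760,-1.9860)
Shoelace sum Σ(x_i·y_{i+1} − x_{i+1}·y_i):
  i=1: 3.9098·2.0396 − 3.8707·0.5716 = +5.7620 (running +5.7620)
  i=2: 3.8707·2.6219 − 0.2813·2.0396 = +9.5746 (running +15.3366)
  i=3: 0.2813·0.9010 − -1.7937·2.6219 = +4.9563 (running +20.2929)
  i=4: -1.7937·-2.0275 − -1.9710·0.9010 = +5.4127 (running +25.7056)
  i=5: -1.9710·-1.9860 − 2.0760·-2.0275 = +8.1233 (running +33.8289)
  i=6: 2.0760·0.5716 − 3.9098·-1.9860 = +8.9513 (running +42.7802)
Area = |Σ|/2 = |42.7802|/2 = 21.3901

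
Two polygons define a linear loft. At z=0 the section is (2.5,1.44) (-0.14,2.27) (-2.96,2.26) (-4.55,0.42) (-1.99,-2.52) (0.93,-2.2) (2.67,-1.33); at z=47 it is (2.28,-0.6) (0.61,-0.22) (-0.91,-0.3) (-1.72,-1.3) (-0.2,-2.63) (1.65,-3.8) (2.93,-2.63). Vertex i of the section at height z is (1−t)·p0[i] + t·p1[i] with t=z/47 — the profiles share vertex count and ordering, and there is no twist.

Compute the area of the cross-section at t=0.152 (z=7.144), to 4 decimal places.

Cross-section at t=0.152: each vertex is (1-t)·p0[i] + t·p1[i].
  v1: (1-0.152)·(2.5,1.44) + 0.152·(2.28,-0.6) = (2.4666,1.1299)
  v2: (1-0.152)·(-0.14,2.27) + 0.152·(0.61,-0.22) = (-0.0260,1.8915)
  v3: (1-0.152)·(-2.96,2.26) + 0.152·(-0.91,-0.3) = (-2.6484,1.8709)
  v4: (1-0.152)·(-4.55,0.42) + 0.152·(-1.72,-1.3) = (-4.1198,0.1586)
  v5: (1-0.152)·(-1.99,-2.52) + 0.152·(-0.2,-2.63) = (-1.7179,-2.5367)
  v6: (1-0.152)·(0.93,-2.2) + 0.152·(1.65,-3.8) = (1.0394,-2.4432)
  v7: (1-0.152)·(2.67,-1.33) + 0.152·(2.93,-2.63) = (2.7095,-1.5276)
Shoelace sum Σ(x_i·y_{i+1} − x_{i+1}·y_i):
  i=1: 2.4666·1.8915 − -0.0260·1.1299 = +4.6949 (running +4.6949)
  i=2: -0.0260·1.8709 − -2.6484·1.8915 = +4.9609 (running +9.6558)
  i=3: -2.6484·0.1586 − -4.1198·1.8709 = +7.2878 (running +16.9436)
  i=4: -4.1198·-2.5367 − -1.7179·0.1586 = +10.7233 (running +27.6669)
  i=5: -1.7179·-2.4432 − 1.0394·-2.5367 = +6.8340 (running +34.5008)
  i=6: 1.0394·-1.5276 − 2.7095·-2.4432 = +5.0321 (running +39.5329)
  i=7: 2.7095·1.1299 − 2.4666·-1.5276 = +6.8295 (running +46.3624)
Area = |Σ|/2 = |46.3624|/2 = 23.1812

Area at t=0.152: 23.1812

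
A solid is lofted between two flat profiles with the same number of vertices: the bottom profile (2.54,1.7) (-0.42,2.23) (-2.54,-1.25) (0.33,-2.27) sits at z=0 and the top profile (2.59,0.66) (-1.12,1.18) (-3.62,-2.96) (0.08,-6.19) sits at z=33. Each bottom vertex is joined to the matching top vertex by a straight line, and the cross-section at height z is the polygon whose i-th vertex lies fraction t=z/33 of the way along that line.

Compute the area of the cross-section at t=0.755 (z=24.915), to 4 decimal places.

Cross-section at t=0.755: each vertex is (1-t)·p0[i] + t·p1[i].
  v1: (1-0.755)·(2.54,1.7) + 0.755·(2.59,0.66) = (2.5777,0.9148)
  v2: (1-0.755)·(-0.42,2.23) + 0.755·(-1.12,1.18) = (-0.9485,1.4372)
  v3: (1-0.755)·(-2.54,-1.25) + 0.755·(-3.62,-2.96) = (-3.3554,-2.5410)
  v4: (1-0.755)·(0.33,-2.27) + 0.755·(0.08,-6.19) = (0.1413,-5.2296)
Shoelace sum Σ(x_i·y_{i+1} − x_{i+1}·y_i):
  i=1: 2.5777·1.4372 − -0.9485·0.9148 = +4.5726 (running +4.5726)
  i=2: -0.9485·-2.5410 − -3.3554·1.4372 = +7.2327 (running +11.8053)
  i=3: -3.3554·-5.2296 − 0.1413·-2.5410 = +17.9063 (running +29.7116)
  i=4: 0.1413·0.9148 − 2.5777·-5.2296 = +13.6098 (running +43.3214)
Area = |Σ|/2 = |43.3214|/2 = 21.6607

Area at t=0.755: 21.6607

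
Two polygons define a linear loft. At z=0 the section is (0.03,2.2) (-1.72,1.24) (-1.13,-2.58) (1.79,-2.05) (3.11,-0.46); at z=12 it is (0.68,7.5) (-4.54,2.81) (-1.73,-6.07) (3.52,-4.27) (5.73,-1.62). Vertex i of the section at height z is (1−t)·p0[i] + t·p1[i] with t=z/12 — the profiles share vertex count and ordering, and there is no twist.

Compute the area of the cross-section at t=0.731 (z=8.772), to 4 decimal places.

Cross-section at t=0.731: each vertex is (1-t)·p0[i] + t·p1[i].
  v1: (1-0.731)·(0.03,2.2) + 0.731·(0.68,7.5) = (0.5051,6.0743)
  v2: (1-0.731)·(-1.72,1.24) + 0.731·(-4.54,2.81) = (-3.7814,2.3877)
  v3: (1-0.731)·(-1.13,-2.58) + 0.731·(-1.73,-6.07) = (-1.5686,-5.1312)
  v4: (1-0.731)·(1.79,-2.05) + 0.731·(3.52,-4.27) = (3.0546,-3.6728)
  v5: (1-0.731)·(3.11,-0.46) + 0.731·(5.73,-1.62) = (5.0252,-1.3080)
Shoelace sum Σ(x_i·y_{i+1} − x_{i+1}·y_i):
  i=1: 0.5051·2.3877 − -3.7814·6.0743 = +24.1756 (running +24.1756)
  i=2: -3.7814·-5.1312 − -1.5686·2.3877 = +23.1485 (running +47.3241)
  i=3: -1.5686·-3.6728 − 3.0546·-5.1312 = +21.4351 (running +68.7592)
  i=4: 3.0546·-1.3080 − 5.0252·-3.6728 = +14.4614 (running +83.2206)
  i=5: 5.0252·6.0743 − 0.5051·-1.3080 = +31.1854 (running +114.4060)
Area = |Σ|/2 = |114.4060|/2 = 57.2030

Area at t=0.731: 57.2030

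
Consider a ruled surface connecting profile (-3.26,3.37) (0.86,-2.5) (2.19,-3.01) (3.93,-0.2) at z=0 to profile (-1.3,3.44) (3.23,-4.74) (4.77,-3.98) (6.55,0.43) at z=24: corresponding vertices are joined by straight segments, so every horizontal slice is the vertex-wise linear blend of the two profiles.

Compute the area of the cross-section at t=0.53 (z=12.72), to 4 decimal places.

Cross-section at t=0.53: each vertex is (1-t)·p0[i] + t·p1[i].
  v1: (1-0.53)·(-3.26,3.37) + 0.53·(-1.3,3.44) = (-2.2212,3.4071)
  v2: (1-0.53)·(0.86,-2.5) + 0.53·(3.23,-4.74) = (2.1161,-3.6872)
  v3: (1-0.53)·(2.19,-3.01) + 0.53·(4.77,-3.98) = (3.5574,-3.5241)
  v4: (1-0.53)·(3.93,-0.2) + 0.53·(6.55,0.43) = (5.3186,0.1339)
Shoelace sum Σ(x_i·y_{i+1} − x_{i+1}·y_i):
  i=1: -2.2212·-3.6872 − 2.1161·3.4071 = +0.9802 (running +0.9802)
  i=2: 2.1161·-3.5241 − 3.5574·-3.6872 = +5.6595 (running +6.6397)
  i=3: 3.5574·0.1339 − 5.3186·-3.5241 = +19.2196 (running +25.8594)
  i=4: 5.3186·3.4071 − -2.2212·0.1339 = +18.4184 (running +44.2778)
Area = |Σ|/2 = |44.2778|/2 = 22.1389

Area at t=0.53: 22.1389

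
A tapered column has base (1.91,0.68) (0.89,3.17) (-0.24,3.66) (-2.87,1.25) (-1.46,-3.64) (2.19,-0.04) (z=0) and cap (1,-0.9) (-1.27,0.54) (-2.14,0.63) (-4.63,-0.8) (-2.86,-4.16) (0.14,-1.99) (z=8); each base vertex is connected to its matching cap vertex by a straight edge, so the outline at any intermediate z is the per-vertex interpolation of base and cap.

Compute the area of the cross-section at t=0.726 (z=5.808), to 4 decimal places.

Area at t=0.726: 16.3702

Cross-section at t=0.726: each vertex is (1-t)·p0[i] + t·p1[i].
  v1: (1-0.726)·(1.91,0.68) + 0.726·(1,-0.9) = (1.2493,-0.4671)
  v2: (1-0.726)·(0.89,3.17) + 0.726·(-1.27,0.54) = (-0.6782,1.2606)
  v3: (1-0.726)·(-0.24,3.66) + 0.726·(-2.14,0.63) = (-1.6194,1.4602)
  v4: (1-0.726)·(-2.87,1.25) + 0.726·(-4.63,-0.8) = (-4.1478,-0.2383)
  v5: (1-0.726)·(-1.46,-3.64) + 0.726·(-2.86,-4.16) = (-2.4764,-4.0175)
  v6: (1-0.726)·(2.19,-0.04) + 0.726·(0.14,-1.99) = (0.7017,-1.4557)
Shoelace sum Σ(x_i·y_{i+1} − x_{i+1}·y_i):
  i=1: 1.2493·1.2606 − -0.6782·-0.4671 = +1.2582 (running +1.2582)
  i=2: -0.6782·1.4602 − -1.6194·1.2606 = +1.0512 (running +2.3094)
  i=3: -1.6194·-0.2383 − -4.1478·1.4602 = +6.4425 (running +8.7519)
  i=4: -4.1478·-4.0175 − -2.4764·-0.2383 = +16.0736 (running +24.8255)
  i=5: -2.4764·-1.4557 − 0.7017·-4.0175 = +6.4240 (running +31.2495)
  i=6: 0.7017·-0.4671 − 1.2493·-1.4557 = +1.4909 (running +32.7404)
Area = |Σ|/2 = |32.7404|/2 = 16.3702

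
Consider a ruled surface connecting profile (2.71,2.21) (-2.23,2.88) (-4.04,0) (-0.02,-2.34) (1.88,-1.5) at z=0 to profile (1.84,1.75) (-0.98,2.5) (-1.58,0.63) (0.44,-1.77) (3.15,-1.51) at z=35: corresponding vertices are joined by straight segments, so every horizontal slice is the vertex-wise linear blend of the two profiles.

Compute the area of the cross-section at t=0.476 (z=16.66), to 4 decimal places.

Area at t=0.476: 17.9115

Cross-section at t=0.476: each vertex is (1-t)·p0[i] + t·p1[i].
  v1: (1-0.476)·(2.71,2.21) + 0.476·(1.84,1.75) = (2.2959,1.9910)
  v2: (1-0.476)·(-2.23,2.88) + 0.476·(-0.98,2.5) = (-1.6350,2.6991)
  v3: (1-0.476)·(-4.04,0) + 0.476·(-1.58,0.63) = (-2.8690,0.2999)
  v4: (1-0.476)·(-0.02,-2.34) + 0.476·(0.44,-1.77) = (0.1990,-2.0687)
  v5: (1-0.476)·(1.88,-1.5) + 0.476·(3.15,-1.51) = (2.4845,-1.5048)
Shoelace sum Σ(x_i·y_{i+1} − x_{i+1}·y_i):
  i=1: 2.2959·2.6991 − -1.6350·1.9910 = +9.4522 (running +9.4522)
  i=2: -1.6350·0.2999 − -2.8690·2.6991 = +7.2536 (running +16.7058)
  i=3: -2.8690·-2.0687 − 0.1990·0.2999 = +5.8755 (running +22.5812)
  i=4: 0.1990·-1.5048 − 2.4845·-2.0687 = +4.8403 (running +27.4215)
  i=5: 2.4845·1.9910 − 2.2959·-1.5048 = +8.4015 (running +35.8231)
Area = |Σ|/2 = |35.8231|/2 = 17.9115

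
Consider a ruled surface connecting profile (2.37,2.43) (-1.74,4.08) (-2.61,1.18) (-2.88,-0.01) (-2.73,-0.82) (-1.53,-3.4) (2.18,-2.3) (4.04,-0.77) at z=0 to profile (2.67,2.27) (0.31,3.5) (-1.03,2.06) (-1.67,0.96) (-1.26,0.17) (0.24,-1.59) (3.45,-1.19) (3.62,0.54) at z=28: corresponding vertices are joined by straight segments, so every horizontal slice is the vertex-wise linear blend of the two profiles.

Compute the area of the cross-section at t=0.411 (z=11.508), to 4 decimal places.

Cross-section at t=0.411: each vertex is (1-t)·p0[i] + t·p1[i].
  v1: (1-0.411)·(2.37,2.43) + 0.411·(2.67,2.27) = (2.4933,2.3642)
  v2: (1-0.411)·(-1.74,4.08) + 0.411·(0.31,3.5) = (-0.8974,3.8416)
  v3: (1-0.411)·(-2.61,1.18) + 0.411·(-1.03,2.06) = (-1.9606,1.5417)
  v4: (1-0.411)·(-2.88,-0.01) + 0.411·(-1.67,0.96) = (-2.3827,0.3887)
  v5: (1-0.411)·(-2.73,-0.82) + 0.411·(-1.26,0.17) = (-2.1258,-0.4131)
  v6: (1-0.411)·(-1.53,-3.4) + 0.411·(0.24,-1.59) = (-0.8025,-2.6561)
  v7: (1-0.411)·(2.18,-2.3) + 0.411·(3.45,-1.19) = (2.7020,-1.8438)
  v8: (1-0.411)·(4.04,-0.77) + 0.411·(3.62,0.54) = (3.8674,-0.2316)
Shoelace sum Σ(x_i·y_{i+1} − x_{i+1}·y_i):
  i=1: 2.4933·3.8416 − -0.8974·2.3642 = +11.7001 (running +11.7001)
  i=2: -0.8974·1.5417 − -1.9606·3.8416 = +6.1484 (running +17.8485)
  i=3: -1.9606·0.3887 − -2.3827·1.5417 = +2.9113 (running +20.7598)
  i=4: -2.3827·-0.4131 − -2.1258·0.3887 = +1.8106 (running +22.5703)
  i=5: -2.1258·-2.6561 − -0.8025·-0.4131 = +5.3149 (running +27.8852)
  i=6: -0.8025·-1.8438 − 2.7020·-2.6561 = +8.6564 (running +36.5416)
  i=7: 2.7020·-0.2316 − 3.8674·-1.8438 = +6.5049 (running +43.0465)
  i=8: 3.8674·2.3642 − 2.4933·-0.2316 = +9.7208 (running +52.7673)
Area = |Σ|/2 = |52.7673|/2 = 26.3837

Area at t=0.411: 26.3837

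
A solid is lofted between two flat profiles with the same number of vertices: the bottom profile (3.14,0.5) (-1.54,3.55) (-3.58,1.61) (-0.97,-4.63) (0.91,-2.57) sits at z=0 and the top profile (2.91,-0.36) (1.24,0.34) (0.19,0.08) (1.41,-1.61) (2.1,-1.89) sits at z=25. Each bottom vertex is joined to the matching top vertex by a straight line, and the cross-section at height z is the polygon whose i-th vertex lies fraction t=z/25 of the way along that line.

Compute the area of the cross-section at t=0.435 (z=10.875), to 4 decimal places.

Cross-section at t=0.435: each vertex is (1-t)·p0[i] + t·p1[i].
  v1: (1-0.435)·(3.14,0.5) + 0.435·(2.91,-0.36) = (3.0400,0.1259)
  v2: (1-0.435)·(-1.54,3.55) + 0.435·(1.24,0.34) = (-0.3307,2.1536)
  v3: (1-0.435)·(-3.58,1.61) + 0.435·(0.19,0.08) = (-1.9400,0.9445)
  v4: (1-0.435)·(-0.97,-4.63) + 0.435·(1.41,-1.61) = (0.0653,-3.3163)
  v5: (1-0.435)·(0.91,-2.57) + 0.435·(2.1,-1.89) = (1.4276,-2.2742)
Shoelace sum Σ(x_i·y_{i+1} − x_{i+1}·y_i):
  i=1: 3.0400·2.1536 − -0.3307·0.1259 = +6.5886 (running +6.5886)
  i=2: -0.3307·0.9445 − -1.9400·2.1536 = +3.8659 (running +10.4545)
  i=3: -1.9400·-3.3163 − 0.0653·0.9445 = +6.3721 (running +16.8266)
  i=4: 0.0653·-2.2742 − 1.4276·-3.3163 = +4.5860 (running +21.4126)
  i=5: 1.4276·0.1259 − 3.0400·-2.2742 = +7.0932 (running +28.5058)
Area = |Σ|/2 = |28.5058|/2 = 14.2529

Area at t=0.435: 14.2529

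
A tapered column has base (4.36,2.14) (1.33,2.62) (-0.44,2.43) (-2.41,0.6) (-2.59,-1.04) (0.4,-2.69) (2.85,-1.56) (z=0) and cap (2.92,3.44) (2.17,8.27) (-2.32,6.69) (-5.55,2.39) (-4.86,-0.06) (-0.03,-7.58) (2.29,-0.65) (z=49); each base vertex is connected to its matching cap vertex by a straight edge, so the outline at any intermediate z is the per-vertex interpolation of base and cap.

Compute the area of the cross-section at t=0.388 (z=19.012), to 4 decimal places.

Area at t=0.388: 42.9549

Cross-section at t=0.388: each vertex is (1-t)·p0[i] + t·p1[i].
  v1: (1-0.388)·(4.36,2.14) + 0.388·(2.92,3.44) = (3.8013,2.6444)
  v2: (1-0.388)·(1.33,2.62) + 0.388·(2.17,8.27) = (1.6559,4.8122)
  v3: (1-0.388)·(-0.44,2.43) + 0.388·(-2.32,6.69) = (-1.1694,4.0829)
  v4: (1-0.388)·(-2.41,0.6) + 0.388·(-5.55,2.39) = (-3.6283,1.2945)
  v5: (1-0.388)·(-2.59,-1.04) + 0.388·(-4.86,-0.06) = (-3.4708,-0.6598)
  v6: (1-0.388)·(0.4,-2.69) + 0.388·(-0.03,-7.58) = (0.2332,-4.5873)
  v7: (1-0.388)·(2.85,-1.56) + 0.388·(2.29,-0.65) = (2.6327,-1.2069)
Shoelace sum Σ(x_i·y_{i+1} − x_{i+1}·y_i):
  i=1: 3.8013·4.8122 − 1.6559·2.6444 = +13.9136 (running +13.9136)
  i=2: 1.6559·4.0829 − -1.1694·4.8122 = +12.3885 (running +26.3021)
  i=3: -1.1694·1.2945 − -3.6283·4.0829 = +13.3001 (running +39.6022)
  i=4: -3.6283·-0.6598 − -3.4708·1.2945 = +6.8868 (running +46.4890)
  i=5: -3.4708·-4.5873 − 0.2332·-0.6598 = +16.0753 (running +62.5643)
  i=6: 0.2332·-1.2069 − 2.6327·-4.5873 = +11.7957 (running +74.3601)
  i=7: 2.6327·2.6444 − 3.8013·-1.2069 = +11.5498 (running +85.9099)
Area = |Σ|/2 = |85.9099|/2 = 42.9549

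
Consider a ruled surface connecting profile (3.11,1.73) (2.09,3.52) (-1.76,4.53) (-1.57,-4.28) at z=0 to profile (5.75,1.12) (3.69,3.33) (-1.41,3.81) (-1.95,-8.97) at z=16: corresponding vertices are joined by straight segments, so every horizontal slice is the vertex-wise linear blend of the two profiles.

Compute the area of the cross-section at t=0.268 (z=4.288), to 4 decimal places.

Area at t=0.268: 30.4983

Cross-section at t=0.268: each vertex is (1-t)·p0[i] + t·p1[i].
  v1: (1-0.268)·(3.11,1.73) + 0.268·(5.75,1.12) = (3.8175,1.5665)
  v2: (1-0.268)·(2.09,3.52) + 0.268·(3.69,3.33) = (2.5188,3.4691)
  v3: (1-0.268)·(-1.76,4.53) + 0.268·(-1.41,3.81) = (-1.6662,4.3370)
  v4: (1-0.268)·(-1.57,-4.28) + 0.268·(-1.95,-8.97) = (-1.6718,-5.5369)
Shoelace sum Σ(x_i·y_{i+1} − x_{i+1}·y_i):
  i=1: 3.8175·3.4691 − 2.5188·1.5665 = +9.2975 (running +9.2975)
  i=2: 2.5188·4.3370 − -1.6662·3.4691 = +16.7043 (running +26.0018)
  i=3: -1.6662·-5.5369 − -1.6718·4.3370 = +16.4765 (running +42.4783)
  i=4: -1.6718·1.5665 − 3.8175·-5.5369 = +18.5183 (running +60.9966)
Area = |Σ|/2 = |60.9966|/2 = 30.4983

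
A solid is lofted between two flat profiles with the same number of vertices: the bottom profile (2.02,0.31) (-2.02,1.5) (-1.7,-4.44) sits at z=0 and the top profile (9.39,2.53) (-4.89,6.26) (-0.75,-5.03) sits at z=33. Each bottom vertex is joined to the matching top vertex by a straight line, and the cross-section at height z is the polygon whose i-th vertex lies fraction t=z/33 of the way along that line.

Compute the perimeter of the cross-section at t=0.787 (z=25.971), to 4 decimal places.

Cross-section at t=0.787: each vertex is (1-t)·p0[i] + t·p1[i].
  v1: (1-0.787)·(2.02,0.31) + 0.787·(9.39,2.53) = (7.8202,2.0571)
  v2: (1-0.787)·(-2.02,1.5) + 0.787·(-4.89,6.26) = (-4.2787,5.2461)
  v3: (1-0.787)·(-1.7,-4.44) + 0.787·(-0.75,-5.03) = (-0.9524,-4.9043)
Perimeter = Σ |v_{i+1} − v_i|:
  edge 1→2: √(-12.0989² + 3.1890²) = 12.5121 (running 12.5121)
  edge 2→3: √(3.3263² + -10.1504²) = 10.6816 (running 23.1937)
  edge 3→1: √(8.7725² + 6.9615²) = 11.1991 (running 34.3928)
Perimeter = 34.3928

Perimeter at t=0.787: 34.3928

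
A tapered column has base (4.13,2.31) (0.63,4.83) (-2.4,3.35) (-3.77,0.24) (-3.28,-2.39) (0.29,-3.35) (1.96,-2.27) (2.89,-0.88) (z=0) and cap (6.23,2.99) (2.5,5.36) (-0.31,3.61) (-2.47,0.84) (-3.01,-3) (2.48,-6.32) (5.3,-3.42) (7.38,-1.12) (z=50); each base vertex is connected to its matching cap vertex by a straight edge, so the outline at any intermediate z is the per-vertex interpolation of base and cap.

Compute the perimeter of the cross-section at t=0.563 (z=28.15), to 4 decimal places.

Perimeter at t=0.563: 28.9480

Cross-section at t=0.563: each vertex is (1-t)·p0[i] + t·p1[i].
  v1: (1-0.563)·(4.13,2.31) + 0.563·(6.23,2.99) = (5.3123,2.6928)
  v2: (1-0.563)·(0.63,4.83) + 0.563·(2.5,5.36) = (1.6828,5.1284)
  v3: (1-0.563)·(-2.4,3.35) + 0.563·(-0.31,3.61) = (-1.2233,3.4964)
  v4: (1-0.563)·(-3.77,0.24) + 0.563·(-2.47,0.84) = (-3.0381,0.5778)
  v5: (1-0.563)·(-3.28,-2.39) + 0.563·(-3.01,-3) = (-3.1280,-2.7334)
  v6: (1-0.563)·(0.29,-3.35) + 0.563·(2.48,-6.32) = (1.5230,-5.0221)
  v7: (1-0.563)·(1.96,-2.27) + 0.563·(5.3,-3.42) = (3.8404,-2.9174)
  v8: (1-0.563)·(2.89,-0.88) + 0.563·(7.38,-1.12) = (5.4179,-1.0151)
Perimeter = Σ |v_{i+1} − v_i|:
  edge 1→2: √(-3.6295² + 2.4355²) = 4.3709 (running 4.3709)
  edge 2→3: √(-2.9061² + -1.6320²) = 3.3330 (running 7.7040)
  edge 3→4: √(-1.8148² + -2.9186²) = 3.4368 (running 11.1408)
  edge 4→5: √(-0.0899² + -3.3112²) = 3.3124 (running 14.4532)
  edge 5→6: √(4.6510² + -2.2887²) = 5.1836 (running 19.6368)
  edge 6→7: √(2.3175² + 2.1047²) = 3.1305 (running 22.7673)
  edge 7→8: √(1.5774² + 1.9023²) = 2.4713 (running 25.2386)
  edge 8→1: √(-0.1056² + 3.7080²) = 3.7095 (running 28.9480)
Perimeter = 28.9480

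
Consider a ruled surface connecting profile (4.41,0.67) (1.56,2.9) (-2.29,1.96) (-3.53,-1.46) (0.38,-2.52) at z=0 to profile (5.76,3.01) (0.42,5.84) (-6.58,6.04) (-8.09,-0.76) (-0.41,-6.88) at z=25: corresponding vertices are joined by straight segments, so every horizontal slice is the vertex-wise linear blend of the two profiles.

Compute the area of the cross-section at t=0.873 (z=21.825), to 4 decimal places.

Area at t=0.873: 96.7469

Cross-section at t=0.873: each vertex is (1-t)·p0[i] + t·p1[i].
  v1: (1-0.873)·(4.41,0.67) + 0.873·(5.76,3.01) = (5.5885,2.7128)
  v2: (1-0.873)·(1.56,2.9) + 0.873·(0.42,5.84) = (0.5648,5.4666)
  v3: (1-0.873)·(-2.29,1.96) + 0.873·(-6.58,6.04) = (-6.0352,5.5218)
  v4: (1-0.873)·(-3.53,-1.46) + 0.873·(-8.09,-0.76) = (-7.5109,-0.8489)
  v5: (1-0.873)·(0.38,-2.52) + 0.873·(-0.41,-6.88) = (-0.3097,-6.3263)
Shoelace sum Σ(x_i·y_{i+1} − x_{i+1}·y_i):
  i=1: 5.5885·5.4666 − 0.5648·2.7128 = +29.0183 (running +29.0183)
  i=2: 0.5648·5.5218 − -6.0352·5.4666 = +36.1106 (running +65.1289)
  i=3: -6.0352·-0.8489 − -7.5109·5.5218 = +46.5971 (running +111.7261)
  i=4: -7.5109·-6.3263 − -0.3097·-0.8489 = +47.2531 (running +158.9791)
  i=5: -0.3097·2.7128 − 5.5885·-6.3263 = +34.5147 (running +193.4938)
Area = |Σ|/2 = |193.4938|/2 = 96.7469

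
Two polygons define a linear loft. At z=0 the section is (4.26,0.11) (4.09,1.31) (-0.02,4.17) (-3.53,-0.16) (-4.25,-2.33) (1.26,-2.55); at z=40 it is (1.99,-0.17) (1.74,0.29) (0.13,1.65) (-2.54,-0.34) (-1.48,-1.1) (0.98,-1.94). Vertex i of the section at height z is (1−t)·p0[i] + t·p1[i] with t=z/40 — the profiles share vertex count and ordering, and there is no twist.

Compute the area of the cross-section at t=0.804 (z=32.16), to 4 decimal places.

Cross-section at t=0.804: each vertex is (1-t)·p0[i] + t·p1[i].
  v1: (1-0.804)·(4.26,0.11) + 0.804·(1.99,-0.17) = (2.4349,-0.1151)
  v2: (1-0.804)·(4.09,1.31) + 0.804·(1.74,0.29) = (2.2006,0.4899)
  v3: (1-0.804)·(-0.02,4.17) + 0.804·(0.13,1.65) = (0.1006,2.1439)
  v4: (1-0.804)·(-3.53,-0.16) + 0.804·(-2.54,-0.34) = (-2.7340,-0.3047)
  v5: (1-0.804)·(-4.25,-2.33) + 0.804·(-1.48,-1.1) = (-2.0229,-1.3411)
  v6: (1-0.804)·(1.26,-2.55) + 0.804·(0.98,-1.94) = (1.0349,-2.0596)
Shoelace sum Σ(x_i·y_{i+1} − x_{i+1}·y_i):
  i=1: 2.4349·0.4899 − 2.2006·-0.1151 = +1.4462 (running +1.4462)
  i=2: 2.2006·2.1439 − 0.1006·0.4899 = +4.6686 (running +6.1149)
  i=3: 0.1006·-0.3047 − -2.7340·2.1439 = +5.8309 (running +11.9458)
  i=4: -2.7340·-1.3411 − -2.0229·-0.3047 = +3.0501 (running +14.9959)
  i=5: -2.0229·-2.0596 − 1.0349·-1.3411 = +5.5542 (running +20.5501)
  i=6: 1.0349·-0.1151 − 2.4349·-2.0596 = +4.8957 (running +25.4458)
Area = |Σ|/2 = |25.4458|/2 = 12.7229

Area at t=0.804: 12.7229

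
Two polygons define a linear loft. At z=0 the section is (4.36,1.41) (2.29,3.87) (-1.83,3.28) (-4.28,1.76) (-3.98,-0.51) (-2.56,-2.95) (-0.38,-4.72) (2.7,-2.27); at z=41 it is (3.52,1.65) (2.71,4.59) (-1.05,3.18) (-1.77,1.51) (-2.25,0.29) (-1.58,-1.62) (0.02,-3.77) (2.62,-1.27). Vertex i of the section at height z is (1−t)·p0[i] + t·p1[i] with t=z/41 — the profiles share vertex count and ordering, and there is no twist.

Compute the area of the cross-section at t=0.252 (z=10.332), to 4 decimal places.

Cross-section at t=0.252: each vertex is (1-t)·p0[i] + t·p1[i].
  v1: (1-0.252)·(4.36,1.41) + 0.252·(3.52,1.65) = (4.1483,1.4705)
  v2: (1-0.252)·(2.29,3.87) + 0.252·(2.71,4.59) = (2.3958,4.0514)
  v3: (1-0.252)·(-1.83,3.28) + 0.252·(-1.05,3.18) = (-1.6334,3.2548)
  v4: (1-0.252)·(-4.28,1.76) + 0.252·(-1.77,1.51) = (-3.6475,1.6970)
  v5: (1-0.252)·(-3.98,-0.51) + 0.252·(-2.25,0.29) = (-3.5440,-0.3084)
  v6: (1-0.252)·(-2.56,-2.95) + 0.252·(-1.58,-1.62) = (-2.3130,-2.6148)
  v7: (1-0.252)·(-0.38,-4.72) + 0.252·(0.02,-3.77) = (-0.2792,-4.4806)
  v8: (1-0.252)·(2.7,-2.27) + 0.252·(2.62,-1.27) = (2.6798,-2.0180)
Shoelace sum Σ(x_i·y_{i+1} − x_{i+1}·y_i):
  i=1: 4.1483·4.0514 − 2.3958·1.4705 = +13.2836 (running +13.2836)
  i=2: 2.3958·3.2548 − -1.6334·4.0514 = +14.4158 (running +27.6994)
  i=3: -1.6334·1.6970 − -3.6475·3.2548 = +9.0999 (running +36.7993)
  i=4: -3.6475·-0.3084 − -3.5440·1.6970 = +7.1391 (running +43.9384)
  i=5: -3.5440·-2.6148 − -2.3130·-0.3084 = +8.5538 (running +52.4921)
  i=6: -2.3130·-4.4806 − -0.2792·-2.6148 = +9.6337 (running +62.1259)
  i=7: -0.2792·-2.0180 − 2.6798·-4.4806 = +12.5707 (running +74.6966)
  i=8: 2.6798·1.4705 − 4.1483·-2.0180 = +12.3120 (running +87.0086)
Area = |Σ|/2 = |87.0086|/2 = 43.5043

Area at t=0.252: 43.5043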